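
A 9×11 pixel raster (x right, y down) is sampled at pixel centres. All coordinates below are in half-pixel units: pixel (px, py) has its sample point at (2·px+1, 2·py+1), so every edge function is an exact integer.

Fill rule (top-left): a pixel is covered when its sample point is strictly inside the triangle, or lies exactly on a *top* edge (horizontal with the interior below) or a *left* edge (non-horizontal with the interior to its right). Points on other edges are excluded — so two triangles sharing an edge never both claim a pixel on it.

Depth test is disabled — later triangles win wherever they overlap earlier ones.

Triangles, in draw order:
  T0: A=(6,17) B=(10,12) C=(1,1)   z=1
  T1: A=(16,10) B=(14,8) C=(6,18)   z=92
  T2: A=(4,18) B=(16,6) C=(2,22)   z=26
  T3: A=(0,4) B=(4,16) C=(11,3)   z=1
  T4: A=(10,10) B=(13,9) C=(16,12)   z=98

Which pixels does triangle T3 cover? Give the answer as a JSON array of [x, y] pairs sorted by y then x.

T0:
  2·area = 89  (B↔C swapped to make it positive)
  edge (6, 17)→(1, 1): d=(-5,-16) top-left  bias=+0
  edge (1, 1)→(10, 12): d=(9,11) right/bottom  bias=-1
  edge (10, 12)→(6, 17): d=(-4,5) right/bottom  bias=-1
    (0,0)@(1, 1): e=[0,0,89] → ·  [on edge]
    (1,2)@(3, 5): e=[12,14,63] → #
    (2,2)@(5, 5): e=[44,-8,53] → ·
    (1,3)@(3, 7): e=[2,32,55] → #
    (2,3)@(5, 7): e=[34,10,45] → #
    (3,3)@(7, 7): e=[66,-12,35] → ·
    (1,4)@(3, 9): e=[-8,50,47] → ·
    (2,4)@(5, 9): e=[24,28,37] → #
    (3,4)@(7, 9): e=[56,6,27] → #
    (4,4)@(9, 9): e=[88,-16,17] → ·
    (2,5)@(5, 11): e=[14,46,29] → #
    (4,5)@(9, 11): e=[78,2,9] → #
  covered (12 px):
    · · · · · · · · ·
    · · · · · · · · ·
    · # · · · · · · ·
    · # # · · · · · ·
    · · # # · · · · ·
    · · # # # · · · ·
    · · # # # · · · ·
    · · · # · · · · ·
    · · · · · · · · ·
    · · · · · · · · ·
    · · · · · · · · ·
T1:
  2·area = 36  (B↔C swapped to make it positive)
  edge (16, 10)→(6, 18): d=(-10,8) right/bottom  bias=-1
  edge (6, 18)→(14, 8): d=(8,-10) top-left  bias=+0
  edge (14, 8)→(16, 10): d=(2,2) right/bottom  bias=-1
    (3,0)@(7, 1): e=[162,-126,0] → ·  [on edge]
    (4,1)@(9, 3): e=[126,-90,0] → ·  [on edge]
    (5,2)@(11, 5): e=[90,-54,0] → ·  [on edge]
    (6,3)@(13, 7): e=[54,-18,0] → ·  [on edge]
    (7,4)@(15, 9): e=[18,18,0] → ·  [on edge]
    (6,5)@(13, 11): e=[14,14,8] → #
    (7,5)@(15, 11): e=[-2,34,4] → ·
    (8,5)@(17, 11): e=[-18,54,0] → ·  [on edge]
    (5,6)@(11, 13): e=[10,10,16] → #
    (6,6)@(13, 13): e=[-6,30,12] → ·
    (4,7)@(9, 15): e=[6,6,24] → #
    (5,7)@(11, 15): e=[-10,26,20] → ·
  covered (4 px):
    · · · · · · · · ·
    · · · · · · · · ·
    · · · · · · · · ·
    · · · · · · · · ·
    · · · · · · · · ·
    · · · · · · # · ·
    · · · · · # · · ·
    · · · · # · · · ·
    · · · # · · · · ·
    · · · · · · · · ·
    · · · · · · · · ·
T2:
  2·area = 24
  edge (4, 18)→(16, 6): d=(12,-12) top-left  bias=+0
  edge (16, 6)→(2, 22): d=(-14,16) right/bottom  bias=-1
  edge (2, 22)→(4, 18): d=(2,-4) top-left  bias=+0
    (8,2)@(17, 5): e=[0,-2,26] → ·  [on edge]
    (7,3)@(15, 7): e=[0,2,22] → #  [on edge]
    (8,3)@(17, 7): e=[24,-30,30] → ·
    (6,4)@(13, 9): e=[0,6,18] → #  [on edge]
    (7,4)@(15, 9): e=[24,-26,26] → ·
    (5,5)@(11, 11): e=[0,10,14] → #  [on edge]
    (6,5)@(13, 11): e=[24,-22,22] → ·
    (4,6)@(9, 13): e=[0,14,10] → #  [on edge]
    (5,6)@(11, 13): e=[24,-18,18] → ·
    (3,7)@(7, 15): e=[0,18,6] → #  [on edge]
    (4,7)@(9, 15): e=[24,-14,14] → ·
    (2,8)@(5, 17): e=[0,22,2] → #  [on edge]
    (1,9)@(3, 19): e=[0,26,-2] → ·  [on edge]
    (0,10)@(1, 21): e=[0,30,-6] → ·  [on edge]
  covered (6 px):
    · · · · · · · · ·
    · · · · · · · · ·
    · · · · · · · · ·
    · · · · · · · # ·
    · · · · · · # · ·
    · · · · · # · · ·
    · · · · # · · · ·
    · · · # · · · · ·
    · · # · · · · · ·
    · · · · · · · · ·
    · · · · · · · · ·
T3:
  2·area = 136  (B↔C swapped to make it positive)
  edge (0, 4)→(11, 3): d=(11,-1) top-left  bias=+0
  edge (11, 3)→(4, 16): d=(-7,13) right/bottom  bias=-1
  edge (4, 16)→(0, 4): d=(-4,-12) top-left  bias=+0
    (5,1)@(11, 3): e=[0,0,136] → ·  [on edge]
    (0,2)@(1, 5): e=[12,116,8] → #
    (1,2)@(3, 5): e=[14,90,32] → #
    (2,2)@(5, 5): e=[16,64,56] → #
    (3,2)@(7, 5): e=[18,38,80] → #
    (4,2)@(9, 5): e=[20,12,104] → #
    (5,2)@(11, 5): e=[22,-14,128] → ·
    (0,3)@(1, 7): e=[34,102,0] → #  [on edge]
    (4,3)@(9, 7): e=[42,-2,96] → ·
    (0,4)@(1, 9): e=[56,88,-8] → ·
    (1,4)@(3, 9): e=[58,62,16] → #
    (4,4)@(9, 9): e=[64,-16,88] → ·
    (1,6)@(3, 13): e=[102,34,0] → #  [on edge]
    (2,9)@(5, 19): e=[170,-34,0] → ·  [on edge]
  covered (16 px):
    · · · · · · · · ·
    · · · · · · · · ·
    # # # # # · · · ·
    # # # # · · · · ·
    · # # # · · · · ·
    · # # · · · · · ·
    · # # · · · · · ·
    · · · · · · · · ·
    · · · · · · · · ·
    · · · · · · · · ·
    · · · · · · · · ·
T4:
  2·area = 12
  edge (10, 10)→(13, 9): d=(3,-1) top-left  bias=+0
  edge (13, 9)→(16, 12): d=(3,3) right/bottom  bias=-1
  edge (16, 12)→(10, 10): d=(-6,-2) top-left  bias=+0
    (2,0)@(5, 1): e=[-32,0,44] → ·  [on edge]
    (3,1)@(7, 3): e=[-24,0,36] → ·  [on edge]
    (4,2)@(9, 5): e=[-16,0,28] → ·  [on edge]
    (0,3)@(1, 7): e=[-18,30,0] → ·  [on edge]
    (5,3)@(11, 7): e=[-8,0,20] → ·  [on edge]
    (3,4)@(7, 9): e=[-6,18,0] → ·  [on edge]
    (6,4)@(13, 9): e=[0,0,12] → ·  [on edge]
    (3,5)@(7, 11): e=[0,24,-12] → ·  [on edge]
    (6,5)@(13, 11): e=[6,6,0] → #  [on edge]
    (7,5)@(15, 11): e=[8,0,4] → ·  [on edge]
    (0,6)@(1, 13): e=[0,48,-36] → ·  [on edge]
    (6,6)@(13, 13): e=[12,12,-12] → ·
    (8,6)@(17, 13): e=[16,0,-4] → ·  [on edge]
  covered (1 px):
    · · · · · · · · ·
    · · · · · · · · ·
    · · · · · · · · ·
    · · · · · · · · ·
    · · · · · · · · ·
    · · · · · · # · ·
    · · · · · · · · ·
    · · · · · · · · ·
    · · · · · · · · ·
    · · · · · · · · ·
    · · · · · · · · ·

Answer: [[0,2],[1,2],[2,2],[3,2],[4,2],[0,3],[1,3],[2,3],[3,3],[1,4],[2,4],[3,4],[1,5],[2,5],[1,6],[2,6]]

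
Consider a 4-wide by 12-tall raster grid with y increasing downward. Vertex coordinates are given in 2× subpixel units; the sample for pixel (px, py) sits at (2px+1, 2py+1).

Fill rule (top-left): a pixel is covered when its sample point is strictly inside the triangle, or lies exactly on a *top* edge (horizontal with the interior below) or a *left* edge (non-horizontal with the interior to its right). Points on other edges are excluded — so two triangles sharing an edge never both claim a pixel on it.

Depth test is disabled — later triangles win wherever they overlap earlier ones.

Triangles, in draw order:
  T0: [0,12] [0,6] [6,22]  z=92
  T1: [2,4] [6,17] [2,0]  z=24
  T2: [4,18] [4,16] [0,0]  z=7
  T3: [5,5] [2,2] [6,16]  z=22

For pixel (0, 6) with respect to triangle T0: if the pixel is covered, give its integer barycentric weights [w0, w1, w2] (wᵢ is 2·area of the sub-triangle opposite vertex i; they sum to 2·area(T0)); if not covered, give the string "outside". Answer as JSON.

T0:
  2·area = 36
  edge (0, 12)→(0, 6): d=(0,-6) top-left  bias=+0
  edge (0, 6)→(6, 22): d=(6,16) right/bottom  bias=-1
  edge (6, 22)→(0, 12): d=(-6,-10) top-left  bias=+0
    (0,4)@(1, 9): e=[6,2,28] → #
    (1,4)@(3, 9): e=[18,-30,48] → ·
    (0,5)@(1, 11): e=[6,14,16] → #
    (1,5)@(3, 11): e=[18,-18,36] → ·
    (0,6)@(1, 13): e=[6,26,4] → #
    (1,6)@(3, 13): e=[18,-6,24] → ·
    (0,7)@(1, 15): e=[6,38,-8] → ·
    (1,7)@(3, 15): e=[18,6,12] → #
    (2,7)@(5, 15): e=[30,-26,32] → ·
    (1,8)@(3, 17): e=[18,18,0] → #  [on edge]
    (2,8)@(5, 17): e=[30,-14,20] → ·
    (1,9)@(3, 19): e=[18,30,-12] → ·
  covered (5 px):
    · · · ·
    · · · ·
    · · · ·
    · · · ·
    # · · ·
    # · · ·
    # · · ·
    · # · ·
    · # · ·
    · · · ·
    · · · ·
    · · · ·
T1:
  2·area = 16  (B↔C swapped to make it positive)
  edge (2, 4)→(2, 0): d=(0,-4) top-left  bias=+0
  edge (2, 0)→(6, 17): d=(4,17) right/bottom  bias=-1
  edge (6, 17)→(2, 4): d=(-4,-13) top-left  bias=+0
    (1,2)@(3, 5): e=[4,3,9] → #
    (2,2)@(5, 5): e=[12,-31,35] → ·
    (1,3)@(3, 7): e=[4,11,1] → #
    (2,3)@(5, 7): e=[12,-23,27] → ·
    (1,4)@(3, 9): e=[4,19,-7] → ·
    (2,6)@(5, 13): e=[12,1,3] → #
    (3,6)@(7, 13): e=[20,-33,29] → ·
    (2,7)@(5, 15): e=[12,9,-5] → ·
  covered (3 px):
    · · · ·
    · · · ·
    · # · ·
    · # · ·
    · · · ·
    · · · ·
    · · # ·
    · · · ·
    · · · ·
    · · · ·
    · · · ·
    · · · ·
T2:
  2·area = 8  (B↔C swapped to make it positive)
  edge (4, 18)→(0, 0): d=(-4,-18) top-left  bias=+0
  edge (0, 0)→(4, 16): d=(4,16) right/bottom  bias=-1
  edge (4, 16)→(4, 18): d=(0,2) right/bottom  bias=-1
    (1,6)@(3, 13): e=[2,4,2] → #
    (2,6)@(5, 13): e=[38,-28,-2] → ·
    (1,7)@(3, 15): e=[-6,12,2] → ·
  covered (1 px):
    · · · ·
    · · · ·
    · · · ·
    · · · ·
    · · · ·
    · · · ·
    · # · ·
    · · · ·
    · · · ·
    · · · ·
    · · · ·
    · · · ·
T3:
  2·area = 30  (B↔C swapped to make it positive)
  edge (5, 5)→(6, 16): d=(1,11) right/bottom  bias=-1
  edge (6, 16)→(2, 2): d=(-4,-14) top-left  bias=+0
  edge (2, 2)→(5, 5): d=(3,3) right/bottom  bias=-1
    (0,0)@(1, 1): e=[40,-10,0] → ·  [on edge]
    (1,1)@(3, 3): e=[20,10,0] → ·  [on edge]
    (1,2)@(3, 5): e=[22,2,6] → #
    (2,2)@(5, 5): e=[0,30,0] → ·  [on edge]
    (1,3)@(3, 7): e=[24,-6,12] → ·
    (2,3)@(5, 7): e=[2,22,6] → #
    (3,3)@(7, 7): e=[-20,50,0] → ·  [on edge]
    (2,4)@(5, 9): e=[4,14,12] → #
    (3,4)@(7, 9): e=[-18,42,6] → ·
    (2,5)@(5, 11): e=[6,6,18] → #
    (3,5)@(7, 11): e=[-16,34,12] → ·
    (2,6)@(5, 13): e=[8,-2,24] → ·
  covered (4 px):
    · · · ·
    · · · ·
    · # · ·
    · · # ·
    · · # ·
    · · # ·
    · · · ·
    · · · ·
    · · · ·
    · · · ·
    · · · ·
    · · · ·

Answer: [26,4,6]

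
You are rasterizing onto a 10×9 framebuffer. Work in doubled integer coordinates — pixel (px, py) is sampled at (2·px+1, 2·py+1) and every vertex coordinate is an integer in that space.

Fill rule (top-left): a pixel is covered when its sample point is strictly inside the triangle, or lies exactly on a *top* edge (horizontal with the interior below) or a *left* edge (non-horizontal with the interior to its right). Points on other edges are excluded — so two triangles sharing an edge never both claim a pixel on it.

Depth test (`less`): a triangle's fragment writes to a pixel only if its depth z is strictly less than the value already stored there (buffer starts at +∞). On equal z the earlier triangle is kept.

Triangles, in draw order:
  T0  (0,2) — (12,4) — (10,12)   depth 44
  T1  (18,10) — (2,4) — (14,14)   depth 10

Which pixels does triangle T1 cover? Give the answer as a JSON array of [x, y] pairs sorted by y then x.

T0:
  2·area = 100
  edge (0, 2)→(12, 4): d=(12,2) right/bottom  bias=-1
  edge (12, 4)→(10, 12): d=(-2,8) right/bottom  bias=-1
  edge (10, 12)→(0, 2): d=(-10,-10) top-left  bias=+0
    (0,1)@(1, 3): e=[10,90,0] → █  [on edge]
    (1,1)@(3, 3): e=[6,74,20] → █
    (2,1)@(5, 3): e=[2,58,40] → █
    (3,1)@(7, 3): e=[-2,42,60] → ·
    (0,2)@(1, 5): e=[34,86,-20] → ·
    (1,2)@(3, 5): e=[30,70,0] → █  [on edge]
    (3,2)@(7, 5): e=[22,38,40] → █
    (4,2)@(9, 5): e=[18,22,60] → █
    (5,2)@(11, 5): e=[14,6,80] → █
    (6,2)@(13, 5): e=[10,-10,100] → ·
    (1,3)@(3, 7): e=[54,66,-20] → ·
    (2,3)@(5, 7): e=[50,50,0] → █  [on edge]
    (3,4)@(7, 9): e=[70,30,0] → █  [on edge]
    (4,5)@(9, 11): e=[90,10,0] → █  [on edge]
    (5,6)@(11, 13): e=[110,-10,0] → ·  [on edge]
    (6,7)@(13, 15): e=[130,-30,0] → ·  [on edge]
    (7,8)@(15, 17): e=[150,-50,0] → ·  [on edge]
  covered (15 px):
    · · · · · · · · · ·
    █ █ █ · · · · · · ·
    · █ █ █ █ █ · · · ·
    · · █ █ █ █ · · · ·
    · · · █ █ · · · · ·
    · · · · █ · · · · ·
    · · · · · · · · · ·
    · · · · · · · · · ·
    · · · · · · · · · ·
T1:
  2·area = 88  (B↔C swapped to make it positive)
  edge (18, 10)→(14, 14): d=(-4,4) right/bottom  bias=-1
  edge (14, 14)→(2, 4): d=(-12,-10) top-left  bias=+0
  edge (2, 4)→(18, 10): d=(16,6) right/bottom  bias=-1
    (3,3)@(7, 7): e=[56,14,18] → █
    (4,3)@(9, 7): e=[48,34,6] → █
    (5,3)@(11, 7): e=[40,54,-6] → ·
    (3,4)@(7, 9): e=[48,-10,50] → ·
    (4,4)@(9, 9): e=[40,10,38] → █
    (5,4)@(11, 9): e=[32,30,26] → █
    (6,4)@(13, 9): e=[24,50,14] → █
    (7,4)@(15, 9): e=[16,70,2] → █
    (8,4)@(17, 9): e=[8,90,-10] → ·
    (9,4)@(19, 9): e=[0,110,-22] → ·  [on edge]
    (4,5)@(9, 11): e=[32,-14,70] → ·
    (5,5)@(11, 11): e=[24,6,58] → █
    (8,5)@(17, 11): e=[0,66,22] → ·  [on edge]
    (7,6)@(15, 13): e=[0,22,66] → ·  [on edge]
    (6,7)@(13, 15): e=[0,-22,110] → ·  [on edge]
    (5,8)@(11, 17): e=[0,-66,154] → ·  [on edge]
  covered (10 px):
    · · · · · · · · · ·
    · · · · · · · · · ·
    · · · · · · · · · ·
    · · · █ █ · · · · ·
    · · · · █ █ █ █ · ·
    · · · · · █ █ █ · ·
    · · · · · · █ · · ·
    · · · · · · · · · ·
    · · · · · · · · · ·

Result: [[3,3],[4,3],[4,4],[5,4],[6,4],[7,4],[5,5],[6,5],[7,5],[6,6]]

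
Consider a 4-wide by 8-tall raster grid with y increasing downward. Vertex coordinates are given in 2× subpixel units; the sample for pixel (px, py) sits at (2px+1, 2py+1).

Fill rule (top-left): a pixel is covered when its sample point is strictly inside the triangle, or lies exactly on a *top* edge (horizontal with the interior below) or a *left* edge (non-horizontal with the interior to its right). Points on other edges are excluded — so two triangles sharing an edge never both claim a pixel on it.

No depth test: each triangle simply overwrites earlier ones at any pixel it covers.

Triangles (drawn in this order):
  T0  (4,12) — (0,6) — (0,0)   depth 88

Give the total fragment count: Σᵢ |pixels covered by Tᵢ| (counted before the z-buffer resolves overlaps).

T0:
  2·area = 24
  edge (4, 12)→(0, 6): d=(-4,-6) top-left  bias=+0
  edge (0, 6)→(0, 0): d=(0,-6) top-left  bias=+0
  edge (0, 0)→(4, 12): d=(4,12) right/bottom  bias=-1
    (0,1)@(1, 3): e=[18,6,0] → ·  [on edge]
    (0,2)@(1, 5): e=[10,6,8] → #
    (1,2)@(3, 5): e=[22,18,-16] → ·
    (0,3)@(1, 7): e=[2,6,16] → #
    (1,3)@(3, 7): e=[14,18,-8] → ·
    (0,4)@(1, 9): e=[-6,6,24] → ·
    (1,4)@(3, 9): e=[6,18,0] → ·  [on edge]
    (2,7)@(5, 15): e=[-6,30,0] → ·  [on edge]
  covered (2 px):
    · · · ·
    · · · ·
    # · · ·
    # · · ·
    · · · ·
    · · · ·
    · · · ·
    · · · ·

Answer: 2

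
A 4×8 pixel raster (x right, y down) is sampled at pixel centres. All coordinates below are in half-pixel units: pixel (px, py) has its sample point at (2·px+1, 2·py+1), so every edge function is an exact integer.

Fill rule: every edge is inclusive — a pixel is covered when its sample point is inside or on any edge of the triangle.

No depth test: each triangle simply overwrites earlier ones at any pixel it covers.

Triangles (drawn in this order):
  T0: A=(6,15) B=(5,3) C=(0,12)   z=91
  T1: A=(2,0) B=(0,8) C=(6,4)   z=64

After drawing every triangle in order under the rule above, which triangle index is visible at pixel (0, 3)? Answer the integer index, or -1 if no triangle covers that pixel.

T0:
  2·area = 69  (B↔C swapped to make it positive)
  edge (6, 15)→(0, 12): d=(-6,-3) inclusive
  edge (0, 12)→(5, 3): d=(5,-9) inclusive
  edge (5, 3)→(6, 15): d=(1,12) inclusive
    (2,1)@(5, 3): e=[69,0,0] → █  [on edge]
    (3,1)@(7, 3): e=[75,18,-24] → ·
    (2,2)@(5, 5): e=[57,10,2] → █
    (3,2)@(7, 5): e=[63,28,-22] → ·
    (1,3)@(3, 7): e=[39,2,28] → █
    (3,3)@(7, 7): e=[51,38,-20] → ·
    (1,4)@(3, 9): e=[27,12,30] → █
    (3,4)@(7, 9): e=[39,48,-18] → ·
    (0,5)@(1, 11): e=[9,4,56] → █
    (3,5)@(7, 11): e=[27,58,-16] → ·
    (0,6)@(1, 13): e=[-3,14,58] → ·
    (1,6)@(3, 13): e=[3,32,34] → █
  covered (11 px):
    · · · ·
    · · █ ·
    · · █ ·
    · █ █ ·
    · █ █ ·
    █ █ █ ·
    · █ █ ·
    · · · ·
T1:
  2·area = 40  (B↔C swapped to make it positive)
  edge (2, 0)→(6, 4): d=(4,4) inclusive
  edge (6, 4)→(0, 8): d=(-6,4) inclusive
  edge (0, 8)→(2, 0): d=(2,-8) inclusive
    (1,0)@(3, 1): e=[0,30,10] → █  [on edge]
    (2,0)@(5, 1): e=[-8,22,26] → ·
    (1,1)@(3, 3): e=[8,18,14] → █
    (2,1)@(5, 3): e=[0,10,30] → █  [on edge]
    (3,1)@(7, 3): e=[-8,2,46] → ·
    (0,2)@(1, 5): e=[24,14,2] → █
    (2,2)@(5, 5): e=[8,-2,34] → ·
    (3,2)@(7, 5): e=[0,-10,50] → ·  [on edge]
    (0,3)@(1, 7): e=[32,2,6] → █
    (1,3)@(3, 7): e=[24,-6,22] → ·
    (0,4)@(1, 9): e=[40,-10,10] → ·
  covered (6 px):
    · █ · ·
    · █ █ ·
    █ █ · ·
    █ · · ·
    · · · ·
    · · · ·
    · · · ·
    · · · ·

Z-buffer (winner per pixel, '.' = empty):
  . 1 . .
  . 1 1 .
  1 1 0 .
  1 0 0 .
  . 0 0 .
  0 0 0 .
  . 0 0 .
  . . . .

Result: 1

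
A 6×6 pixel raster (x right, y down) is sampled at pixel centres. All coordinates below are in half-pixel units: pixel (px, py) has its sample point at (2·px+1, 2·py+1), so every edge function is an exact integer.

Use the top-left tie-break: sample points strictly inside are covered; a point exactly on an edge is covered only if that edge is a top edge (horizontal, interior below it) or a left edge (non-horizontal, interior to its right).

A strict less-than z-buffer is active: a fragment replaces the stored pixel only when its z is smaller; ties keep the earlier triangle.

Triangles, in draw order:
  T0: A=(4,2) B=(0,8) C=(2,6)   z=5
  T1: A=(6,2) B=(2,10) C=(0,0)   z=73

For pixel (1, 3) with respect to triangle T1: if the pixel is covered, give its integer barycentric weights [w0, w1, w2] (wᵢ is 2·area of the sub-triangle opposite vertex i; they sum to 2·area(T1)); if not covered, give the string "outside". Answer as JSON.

T0:
  2·area = 4  (B↔C swapped to make it positive)
  edge (4, 2)→(2, 6): d=(-2,4) right/bottom  bias=-1
  edge (2, 6)→(0, 8): d=(-2,2) right/bottom  bias=-1
  edge (0, 8)→(4, 2): d=(4,-6) top-left  bias=+0
    (3,0)@(7, 1): e=[-10,0,14] → ·  [on edge]
    (2,1)@(5, 3): e=[-6,0,10] → ·  [on edge]
    (1,2)@(3, 5): e=[-2,0,6] → ·  [on edge]
    (0,3)@(1, 7): e=[2,0,2] → ·  [on edge]
  covered (0 px):
    · · · · · ·
    · · · · · ·
    · · · · · ·
    · · · · · ·
    · · · · · ·
    · · · · · ·
T1:
  2·area = 56
  edge (6, 2)→(2, 10): d=(-4,8) right/bottom  bias=-1
  edge (2, 10)→(0, 0): d=(-2,-10) top-left  bias=+0
  edge (0, 0)→(6, 2): d=(6,2) right/bottom  bias=-1
    (0,0)@(1, 1): e=[44,8,4] → #
    (1,0)@(3, 1): e=[28,28,0] → ·  [on edge]
    (0,1)@(1, 3): e=[36,4,16] → #
    (1,1)@(3, 3): e=[20,24,12] → #
    (2,1)@(5, 3): e=[4,44,8] → #
    (3,1)@(7, 3): e=[-12,64,4] → ·
    (4,1)@(9, 3): e=[-28,84,0] → ·  [on edge]
    (0,2)@(1, 5): e=[28,0,28] → #  [on edge]
    (2,2)@(5, 5): e=[-4,40,20] → ·
    (0,3)@(1, 7): e=[20,-4,40] → ·
    (1,3)@(3, 7): e=[4,16,36] → #
    (2,3)@(5, 7): e=[-12,36,32] → ·
  covered (7 px):
    # · · · · ·
    # # # · · ·
    # # · · · ·
    · # · · · ·
    · · · · · ·
    · · · · · ·

Answer: [16,36,4]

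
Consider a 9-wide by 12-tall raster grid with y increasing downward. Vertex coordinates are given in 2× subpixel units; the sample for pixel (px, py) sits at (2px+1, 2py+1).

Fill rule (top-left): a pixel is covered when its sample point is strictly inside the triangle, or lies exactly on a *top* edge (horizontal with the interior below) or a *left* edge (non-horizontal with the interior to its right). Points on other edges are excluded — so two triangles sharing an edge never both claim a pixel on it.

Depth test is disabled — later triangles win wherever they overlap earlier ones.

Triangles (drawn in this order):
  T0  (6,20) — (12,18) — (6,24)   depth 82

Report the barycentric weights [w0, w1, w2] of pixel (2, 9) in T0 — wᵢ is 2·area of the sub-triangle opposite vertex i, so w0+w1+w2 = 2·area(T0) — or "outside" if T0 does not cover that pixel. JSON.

T0:
  2·area = 24
  edge (6, 20)→(12, 18): d=(6,-2) top-left  bias=+0
  edge (12, 18)→(6, 24): d=(-6,6) right/bottom  bias=-1
  edge (6, 24)→(6, 20): d=(0,-4) top-left  bias=+0
    (8,6)@(17, 13): e=[-20,0,44] → .  [on edge]
    (7,7)@(15, 15): e=[-12,0,36] → .  [on edge]
    (6,8)@(13, 17): e=[-4,0,28] → .  [on edge]
    (7,8)@(15, 17): e=[0,-12,36] → .  [on edge]
    (4,9)@(9, 19): e=[0,12,12] → X  [on edge]
    (5,9)@(11, 19): e=[4,0,20] → .  [on edge]
    (1,10)@(3, 21): e=[0,36,-12] → .  [on edge]
    (3,10)@(7, 21): e=[8,12,4] → X
    (4,10)@(9, 21): e=[12,0,12] → .  [on edge]
    (3,11)@(7, 23): e=[20,0,4] → .  [on edge]
  covered (2 px):
    . . . . . . . . .
    . . . . . . . . .
    . . . . . . . . .
    . . . . . . . . .
    . . . . . . . . .
    . . . . . . . . .
    . . . . . . . . .
    . . . . . . . . .
    . . . . . . . . .
    . . . . X . . . .
    . . . X . . . . .
    . . . . . . . . .

Final: "outside"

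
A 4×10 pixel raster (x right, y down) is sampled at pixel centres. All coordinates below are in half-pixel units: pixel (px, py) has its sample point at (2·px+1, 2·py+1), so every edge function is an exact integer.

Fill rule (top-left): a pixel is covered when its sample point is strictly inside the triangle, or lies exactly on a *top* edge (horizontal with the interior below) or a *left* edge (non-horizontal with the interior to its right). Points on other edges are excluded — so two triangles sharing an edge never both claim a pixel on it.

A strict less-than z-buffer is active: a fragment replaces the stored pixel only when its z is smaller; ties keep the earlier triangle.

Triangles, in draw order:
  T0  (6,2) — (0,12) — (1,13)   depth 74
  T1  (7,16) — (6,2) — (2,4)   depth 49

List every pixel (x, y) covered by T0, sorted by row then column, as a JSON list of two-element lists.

T0:
  2·area = 16  (B↔C swapped to make it positive)
  edge (6, 2)→(1, 13): d=(-5,11) right/bottom  bias=-1
  edge (1, 13)→(0, 12): d=(-1,-1) top-left  bias=+0
  edge (0, 12)→(6, 2): d=(6,-10) top-left  bias=+0
    (1,3)@(3, 7): e=[8,8,0] → █  [on edge]
    (2,3)@(5, 7): e=[-14,10,20] → ·
    (1,4)@(3, 9): e=[-2,6,12] → ·
    (0,5)@(1, 11): e=[10,2,4] → █
    (1,5)@(3, 11): e=[-12,4,24] → ·
    (0,6)@(1, 13): e=[0,0,16] → ·  [on edge]
    (1,7)@(3, 15): e=[-32,0,48] → ·  [on edge]
    (2,8)@(5, 17): e=[-64,0,80] → ·  [on edge]
    (3,9)@(7, 19): e=[-96,0,112] → ·  [on edge]
  covered (2 px):
    · · · ·
    · · · ·
    · · · ·
    · █ · ·
    · · · ·
    █ · · ·
    · · · ·
    · · · ·
    · · · ·
    · · · ·
T1:
  2·area = 58  (B↔C swapped to make it positive)
  edge (7, 16)→(2, 4): d=(-5,-12) top-left  bias=+0
  edge (2, 4)→(6, 2): d=(4,-2) top-left  bias=+0
  edge (6, 2)→(7, 16): d=(1,14) right/bottom  bias=-1
    (2,1)@(5, 3): e=[41,2,15] → █
    (3,1)@(7, 3): e=[65,6,-13] → ·
    (1,2)@(3, 5): e=[7,6,45] → █
    (3,2)@(7, 5): e=[55,14,-11] → ·
    (1,3)@(3, 7): e=[-3,14,47] → ·
    (2,3)@(5, 7): e=[21,18,19] → █
    (3,3)@(7, 7): e=[45,22,-9] → ·
    (2,4)@(5, 9): e=[11,26,21] → █
    (3,4)@(7, 9): e=[35,30,-7] → ·
    (2,5)@(5, 11): e=[1,34,23] → █
    (3,5)@(7, 11): e=[25,38,-5] → ·
    (2,6)@(5, 13): e=[-9,42,25] → ·
  covered (6 px):
    · · · ·
    · · █ ·
    · █ █ ·
    · · █ ·
    · · █ ·
    · · █ ·
    · · · ·
    · · · ·
    · · · ·
    · · · ·

Answer: [[1,3],[0,5]]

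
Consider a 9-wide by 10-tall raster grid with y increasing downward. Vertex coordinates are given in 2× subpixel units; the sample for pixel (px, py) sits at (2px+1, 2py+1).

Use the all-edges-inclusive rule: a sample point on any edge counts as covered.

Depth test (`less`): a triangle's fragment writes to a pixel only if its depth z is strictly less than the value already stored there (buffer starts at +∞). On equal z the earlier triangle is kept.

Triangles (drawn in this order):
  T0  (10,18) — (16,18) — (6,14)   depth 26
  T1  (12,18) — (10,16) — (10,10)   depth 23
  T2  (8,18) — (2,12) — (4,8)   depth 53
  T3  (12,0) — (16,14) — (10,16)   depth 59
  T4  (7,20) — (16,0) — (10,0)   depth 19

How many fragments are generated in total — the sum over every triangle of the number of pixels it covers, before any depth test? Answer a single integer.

T0:
  2·area = 24  (B↔C swapped to make it positive)
  edge (10, 18)→(6, 14): d=(-4,-4) inclusive
  edge (6, 14)→(16, 18): d=(10,4) inclusive
  edge (16, 18)→(10, 18): d=(-6,0) inclusive
    (0,4)@(1, 9): e=[0,-30,54] → ·  [on edge]
    (1,5)@(3, 11): e=[0,-18,42] → ·  [on edge]
    (2,6)@(5, 13): e=[0,-6,30] → ·  [on edge]
    (3,7)@(7, 15): e=[0,6,18] → #  [on edge]
    (4,7)@(9, 15): e=[8,-2,18] → ·
    (3,8)@(7, 17): e=[-8,26,6] → ·
    (4,8)@(9, 17): e=[0,18,6] → #  [on edge]
    (5,8)@(11, 17): e=[8,10,6] → #
    (6,8)@(13, 17): e=[16,2,6] → #
    (7,8)@(15, 17): e=[24,-6,6] → ·
    (4,9)@(9, 19): e=[-8,38,-6] → ·
    (5,9)@(11, 19): e=[0,30,-6] → ·  [on edge]
  covered (4 px):
    · · · · · · · · ·
    · · · · · · · · ·
    · · · · · · · · ·
    · · · · · · · · ·
    · · · · · · · · ·
    · · · · · · · · ·
    · · · · · · · · ·
    · · · # · · · · ·
    · · · · # # # · ·
    · · · · · · · · ·
T1:
  2·area = 12
  edge (12, 18)→(10, 16): d=(-2,-2) inclusive
  edge (10, 16)→(10, 10): d=(0,-6) inclusive
  edge (10, 10)→(12, 18): d=(2,8) inclusive
    (0,3)@(1, 7): e=[0,-54,66] → ·  [on edge]
    (1,4)@(3, 9): e=[0,-42,54] → ·  [on edge]
    (2,5)@(5, 11): e=[0,-30,42] → ·  [on edge]
    (3,6)@(7, 13): e=[0,-18,30] → ·  [on edge]
    (4,7)@(9, 15): e=[0,-6,18] → ·  [on edge]
    (5,7)@(11, 15): e=[4,6,2] → #
    (6,7)@(13, 15): e=[8,18,-14] → ·
    (5,8)@(11, 17): e=[0,6,6] → #  [on edge]
    (6,8)@(13, 17): e=[4,18,-10] → ·
    (5,9)@(11, 19): e=[-4,6,10] → ·
    (6,9)@(13, 19): e=[0,18,-6] → ·  [on edge]
  covered (2 px):
    · · · · · · · · ·
    · · · · · · · · ·
    · · · · · · · · ·
    · · · · · · · · ·
    · · · · · · · · ·
    · · · · · · · · ·
    · · · · · · · · ·
    · · · · · # · · ·
    · · · · · # · · ·
    · · · · · · · · ·
T2:
  2·area = 36
  edge (8, 18)→(2, 12): d=(-6,-6) inclusive
  edge (2, 12)→(4, 8): d=(2,-4) inclusive
  edge (4, 8)→(8, 18): d=(4,10) inclusive
    (0,5)@(1, 11): e=[0,-6,42] → ·  [on edge]
    (1,5)@(3, 11): e=[12,2,22] → #
    (2,5)@(5, 11): e=[24,10,2] → #
    (3,5)@(7, 11): e=[36,18,-18] → ·
    (1,6)@(3, 13): e=[0,6,30] → #  [on edge]
    (3,6)@(7, 13): e=[24,22,-10] → ·
    (1,7)@(3, 15): e=[-12,10,38] → ·
    (2,7)@(5, 15): e=[0,18,18] → #  [on edge]
    (3,7)@(7, 15): e=[12,26,-2] → ·
    (2,8)@(5, 17): e=[-12,22,26] → ·
    (3,8)@(7, 17): e=[0,30,6] → #  [on edge]
    (4,8)@(9, 17): e=[12,38,-14] → ·
    (4,9)@(9, 19): e=[0,42,-6] → ·  [on edge]
  covered (6 px):
    · · · · · · · · ·
    · · · · · · · · ·
    · · · · · · · · ·
    · · · · · · · · ·
    · · · · · · · · ·
    · # # · · · · · ·
    · # # · · · · · ·
    · · # · · · · · ·
    · · · # · · · · ·
    · · · · · · · · ·
T3:
  2·area = 92
  edge (12, 0)→(16, 14): d=(4,14) inclusive
  edge (16, 14)→(10, 16): d=(-6,2) inclusive
  edge (10, 16)→(12, 0): d=(2,-16) inclusive
    (6,2)@(13, 5): e=[6,60,26] → #
    (7,2)@(15, 5): e=[-22,56,58] → ·
    (6,3)@(13, 7): e=[14,48,30] → #
    (7,3)@(15, 7): e=[-14,44,62] → ·
    (5,4)@(11, 9): e=[50,40,2] → #
    (7,4)@(15, 9): e=[-6,32,66] → ·
    (5,5)@(11, 11): e=[58,28,6] → #
    (7,5)@(15, 11): e=[2,20,70] → #
    (8,5)@(17, 11): e=[-26,16,102] → ·
    (5,6)@(11, 13): e=[66,16,10] → #
    (8,6)@(17, 13): e=[-18,4,106] → ·
    (5,7)@(11, 15): e=[74,4,14] → #
    (6,7)@(13, 15): e=[46,0,46] → #  [on edge]
    (3,8)@(7, 17): e=[138,0,-46] → ·  [on edge]
    (0,9)@(1, 19): e=[230,0,-138] → ·  [on edge]
  covered (12 px):
    · · · · · · · · ·
    · · · · · · · · ·
    · · · · · · # · ·
    · · · · · · # · ·
    · · · · · # # · ·
    · · · · · # # # ·
    · · · · · # # # ·
    · · · · · # # · ·
    · · · · · · · · ·
    · · · · · · · · ·
T4:
  2·area = 120  (B↔C swapped to make it positive)
  edge (7, 20)→(10, 0): d=(3,-20) inclusive
  edge (10, 0)→(16, 0): d=(6,0) inclusive
  edge (16, 0)→(7, 20): d=(-9,20) inclusive
    (5,0)@(11, 1): e=[23,6,91] → #
    (6,0)@(13, 1): e=[63,6,51] → #
    (7,0)@(15, 1): e=[103,6,11] → #
    (8,0)@(17, 1): e=[143,6,-29] → ·
    (5,1)@(11, 3): e=[29,18,73] → #
    (7,1)@(15, 3): e=[109,18,-7] → ·
    (5,2)@(11, 5): e=[35,30,55] → #
    (7,2)@(15, 5): e=[115,30,-25] → ·
    (4,3)@(9, 7): e=[1,42,77] → #
    (6,3)@(13, 7): e=[81,42,-3] → ·
    (4,4)@(9, 9): e=[7,54,59] → #
    (6,4)@(13, 9): e=[87,54,-21] → ·
  covered (15 px):
    · · · · · # # # ·
    · · · · · # # · ·
    · · · · · # # · ·
    · · · · # # · · ·
    · · · · # # · · ·
    · · · · # # · · ·
    · · · · # · · · ·
    · · · · # · · · ·
    · · · · · · · · ·
    · · · · · · · · ·

Final: 39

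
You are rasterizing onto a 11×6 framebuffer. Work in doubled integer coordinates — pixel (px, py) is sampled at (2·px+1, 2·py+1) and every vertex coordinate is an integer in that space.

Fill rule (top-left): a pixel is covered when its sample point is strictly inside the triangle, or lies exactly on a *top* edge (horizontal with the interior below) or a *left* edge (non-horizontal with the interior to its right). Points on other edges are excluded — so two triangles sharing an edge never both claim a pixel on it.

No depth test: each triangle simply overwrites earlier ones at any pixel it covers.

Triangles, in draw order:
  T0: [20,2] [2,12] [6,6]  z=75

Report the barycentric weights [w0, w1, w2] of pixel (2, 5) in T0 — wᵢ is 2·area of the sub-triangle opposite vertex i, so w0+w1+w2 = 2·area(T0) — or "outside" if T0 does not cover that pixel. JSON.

T0:
  2·area = 68
  edge (20, 2)→(2, 12): d=(-18,10) right/bottom  bias=-1
  edge (2, 12)→(6, 6): d=(4,-6) top-left  bias=+0
  edge (6, 6)→(20, 2): d=(14,-4) top-left  bias=+0
    (8,1)@(17, 3): e=[12,54,2] → █
    (9,1)@(19, 3): e=[-8,66,10] → ·
    (5,2)@(11, 5): e=[36,26,6] → █
    (6,2)@(13, 5): e=[16,38,14] → █
    (7,2)@(15, 5): e=[-4,50,22] → ·
    (8,2)@(17, 5): e=[-24,62,30] → ·
    (3,3)@(7, 7): e=[40,10,18] → █
    (4,3)@(9, 7): e=[20,22,26] → █
    (5,3)@(11, 7): e=[0,34,34] → ·  [on edge]
    (6,3)@(13, 7): e=[-20,46,42] → ·
    (2,4)@(5, 9): e=[24,6,38] → █
    (4,4)@(9, 9): e=[-16,30,54] → ·
  covered (8 px):
    · · · · · · · · · · ·
    · · · · · · · · █ · ·
    · · · · · █ █ · · · ·
    · · · █ █ · · · · · ·
    · · █ █ · · · · · · ·
    · █ · · · · · · · · ·

Result: "outside"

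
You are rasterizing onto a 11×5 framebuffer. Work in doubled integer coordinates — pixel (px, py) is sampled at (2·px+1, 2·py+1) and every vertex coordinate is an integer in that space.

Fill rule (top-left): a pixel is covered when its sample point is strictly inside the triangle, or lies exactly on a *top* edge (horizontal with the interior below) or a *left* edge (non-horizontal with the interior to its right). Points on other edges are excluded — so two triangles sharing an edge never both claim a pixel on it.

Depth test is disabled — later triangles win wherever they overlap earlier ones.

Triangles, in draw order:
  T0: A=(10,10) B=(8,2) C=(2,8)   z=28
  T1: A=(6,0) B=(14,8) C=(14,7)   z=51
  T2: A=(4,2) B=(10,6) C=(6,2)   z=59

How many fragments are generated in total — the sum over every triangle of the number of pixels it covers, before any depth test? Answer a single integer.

T0:
  2·area = 60  (B↔C swapped to make it positive)
  edge (10, 10)→(2, 8): d=(-8,-2) top-left  bias=+0
  edge (2, 8)→(8, 2): d=(6,-6) top-left  bias=+0
  edge (8, 2)→(10, 10): d=(2,8) right/bottom  bias=-1
    (4,0)@(9, 1): e=[70,0,-10] → ·  [on edge]
    (3,1)@(7, 3): e=[50,0,10] → #  [on edge]
    (4,1)@(9, 3): e=[54,12,-6] → ·
    (2,2)@(5, 5): e=[30,0,30] → #  [on edge]
    (4,2)@(9, 5): e=[38,24,-2] → ·
    (1,3)@(3, 7): e=[10,0,50] → #  [on edge]
    (4,3)@(9, 7): e=[22,36,2] → #
    (5,3)@(11, 7): e=[26,48,-14] → ·
    (0,4)@(1, 9): e=[-10,0,70] → ·  [on edge]
    (1,4)@(3, 9): e=[-6,12,54] → ·
    (2,4)@(5, 9): e=[-2,24,38] → ·
    (3,4)@(7, 9): e=[2,36,22] → #
  covered (9 px):
    · · · · · · · · · · ·
    · · · # · · · · · · ·
    · · # # · · · · · · ·
    · # # # # · · · · · ·
    · · · # # · · · · · ·
T1:
  2·area = 8  (B↔C swapped to make it positive)
  edge (6, 0)→(14, 7): d=(8,7) right/bottom  bias=-1
  edge (14, 7)→(14, 8): d=(0,1) right/bottom  bias=-1
  edge (14, 8)→(6, 0): d=(-8,-8) top-left  bias=+0
    (3,0)@(7, 1): e=[1,7,0] → #  [on edge]
    (4,0)@(9, 1): e=[-13,5,16] → ·
    (3,1)@(7, 3): e=[17,7,-16] → ·
    (4,1)@(9, 3): e=[3,5,0] → #  [on edge]
    (5,1)@(11, 3): e=[-11,3,16] → ·
    (4,2)@(9, 5): e=[19,5,-16] → ·
    (5,2)@(11, 5): e=[5,3,0] → #  [on edge]
    (6,2)@(13, 5): e=[-9,1,16] → ·
    (5,3)@(11, 7): e=[21,3,-16] → ·
    (6,3)@(13, 7): e=[7,1,0] → #  [on edge]
    (7,3)@(15, 7): e=[-7,-1,16] → ·
    (6,4)@(13, 9): e=[23,1,-16] → ·
    (7,4)@(15, 9): e=[9,-1,0] → ·  [on edge]
  covered (4 px):
    · · · # · · · · · · ·
    · · · · # · · · · · ·
    · · · · · # · · · · ·
    · · · · · · # · · · ·
    · · · · · · · · · · ·
T2:
  2·area = 8  (B↔C swapped to make it positive)
  edge (4, 2)→(6, 2): d=(2,0) top-left  bias=+0
  edge (6, 2)→(10, 6): d=(4,4) right/bottom  bias=-1
  edge (10, 6)→(4, 2): d=(-6,-4) top-left  bias=+0
    (2,0)@(5, 1): e=[-2,0,10] → ·  [on edge]
    (3,1)@(7, 3): e=[2,0,6] → ·  [on edge]
    (4,2)@(9, 5): e=[6,0,2] → ·  [on edge]
    (5,3)@(11, 7): e=[10,0,-2] → ·  [on edge]
    (6,4)@(13, 9): e=[14,0,-6] → ·  [on edge]
  covered (0 px):
    · · · · · · · · · · ·
    · · · · · · · · · · ·
    · · · · · · · · · · ·
    · · · · · · · · · · ·
    · · · · · · · · · · ·

Result: 13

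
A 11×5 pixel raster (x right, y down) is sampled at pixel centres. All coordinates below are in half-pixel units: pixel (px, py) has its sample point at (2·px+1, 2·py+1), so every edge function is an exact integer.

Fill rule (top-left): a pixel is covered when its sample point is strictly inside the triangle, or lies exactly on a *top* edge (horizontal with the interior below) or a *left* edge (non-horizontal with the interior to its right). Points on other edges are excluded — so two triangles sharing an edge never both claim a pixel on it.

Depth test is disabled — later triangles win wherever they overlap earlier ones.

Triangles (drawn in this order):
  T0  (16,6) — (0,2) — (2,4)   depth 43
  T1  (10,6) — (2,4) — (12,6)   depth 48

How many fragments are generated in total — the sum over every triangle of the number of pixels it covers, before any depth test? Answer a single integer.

T0:
  2·area = 24  (B↔C swapped to make it positive)
  edge (16, 6)→(2, 4): d=(-14,-2) top-left  bias=+0
  edge (2, 4)→(0, 2): d=(-2,-2) top-left  bias=+0
  edge (0, 2)→(16, 6): d=(16,4) right/bottom  bias=-1
    (0,1)@(1, 3): e=[12,0,12] → #  [on edge]
    (1,1)@(3, 3): e=[16,4,4] → #
    (2,1)@(5, 3): e=[20,8,-4] → ·
    (0,2)@(1, 5): e=[-16,-4,44] → ·
    (1,2)@(3, 5): e=[-12,0,36] → ·  [on edge]
    (4,2)@(9, 5): e=[0,12,12] → #  [on edge]
    (5,2)@(11, 5): e=[4,16,4] → #
    (6,2)@(13, 5): e=[8,20,-4] → ·
    (2,3)@(5, 7): e=[-36,0,60] → ·  [on edge]
    (4,3)@(9, 7): e=[-28,8,44] → ·
    (5,3)@(11, 7): e=[-24,12,36] → ·
    (3,4)@(7, 9): e=[-60,0,84] → ·  [on edge]
  covered (4 px):
    · · · · · · · · · · ·
    # # · · · · · · · · ·
    · · · · # # · · · · ·
    · · · · · · · · · · ·
    · · · · · · · · · · ·
T1:
  2·area = 4
  edge (10, 6)→(2, 4): d=(-8,-2) top-left  bias=+0
  edge (2, 4)→(12, 6): d=(10,2) right/bottom  bias=-1
  edge (12, 6)→(10, 6): d=(-2,0) right/bottom  bias=-1
    (3,2)@(7, 5): e=[2,0,2] → ·  [on edge]
    (8,3)@(17, 7): e=[6,0,-2] → ·  [on edge]
  covered (0 px):
    · · · · · · · · · · ·
    · · · · · · · · · · ·
    · · · · · · · · · · ·
    · · · · · · · · · · ·
    · · · · · · · · · · ·

Answer: 4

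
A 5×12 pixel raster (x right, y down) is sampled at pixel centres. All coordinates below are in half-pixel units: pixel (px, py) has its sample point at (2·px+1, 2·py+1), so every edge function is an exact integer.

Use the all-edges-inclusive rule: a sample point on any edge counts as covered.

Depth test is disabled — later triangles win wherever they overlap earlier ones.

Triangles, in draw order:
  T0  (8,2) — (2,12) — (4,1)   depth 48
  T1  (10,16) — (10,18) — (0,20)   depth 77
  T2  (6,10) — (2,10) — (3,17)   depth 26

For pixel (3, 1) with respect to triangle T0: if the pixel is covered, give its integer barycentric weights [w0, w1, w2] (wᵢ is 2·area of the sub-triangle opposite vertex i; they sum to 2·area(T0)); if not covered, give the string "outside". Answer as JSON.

T0:
  2·area = 46
  edge (8, 2)→(2, 12): d=(-6,10) inclusive
  edge (2, 12)→(4, 1): d=(2,-11) inclusive
  edge (4, 1)→(8, 2): d=(4,1) inclusive
    (2,1)@(5, 3): e=[24,15,7] → █
    (3,1)@(7, 3): e=[4,37,5] → █
    (4,1)@(9, 3): e=[-16,59,3] → ·
    (2,2)@(5, 5): e=[12,19,15] → █
    (3,2)@(7, 5): e=[-8,41,13] → ·
    (1,3)@(3, 7): e=[20,1,25] → █
    (2,3)@(5, 7): e=[0,23,23] → █  [on edge]
    (3,3)@(7, 7): e=[-20,45,21] → ·
    (1,4)@(3, 9): e=[8,5,33] → █
    (2,4)@(5, 9): e=[-12,27,31] → ·
    (1,5)@(3, 11): e=[-4,9,41] → ·
  covered (6 px):
    · · · · ·
    · · █ █ ·
    · · █ · ·
    · █ █ · ·
    · █ · · ·
    · · · · ·
    · · · · ·
    · · · · ·
    · · · · ·
    · · · · ·
    · · · · ·
    · · · · ·
T1:
  2·area = 20
  edge (10, 16)→(10, 18): d=(0,2) inclusive
  edge (10, 18)→(0, 20): d=(-10,2) inclusive
  edge (0, 20)→(10, 16): d=(10,-4) inclusive
    (4,8)@(9, 17): e=[2,12,6] → █
    (1,9)@(3, 19): e=[14,4,2] → █
    (2,9)@(5, 19): e=[10,0,10] → █  [on edge]
    (3,9)@(7, 19): e=[6,-4,18] → ·
    (4,9)@(9, 19): e=[2,-8,26] → ·
    (1,10)@(3, 21): e=[14,-16,22] → ·
    (2,10)@(5, 21): e=[10,-20,30] → ·
  covered (3 px):
    · · · · ·
    · · · · ·
    · · · · ·
    · · · · ·
    · · · · ·
    · · · · ·
    · · · · ·
    · · · · ·
    · · · · █
    · █ █ · ·
    · · · · ·
    · · · · ·
T2:
  2·area = 28  (B↔C swapped to make it positive)
  edge (6, 10)→(3, 17): d=(-3,7) inclusive
  edge (3, 17)→(2, 10): d=(-1,-7) inclusive
  edge (2, 10)→(6, 10): d=(4,0) inclusive
    (0,1)@(1, 3): e=[56,0,-28] → ·  [on edge]
    (4,1)@(9, 3): e=[0,56,-28] → ·  [on edge]
    (1,5)@(3, 11): e=[18,6,4] → █
    (2,5)@(5, 11): e=[4,20,4] → █
    (3,5)@(7, 11): e=[-10,34,4] → ·
    (1,6)@(3, 13): e=[12,4,12] → █
    (2,6)@(5, 13): e=[-2,18,12] → ·
    (1,7)@(3, 15): e=[6,2,20] → █
    (2,7)@(5, 15): e=[-8,16,20] → ·
    (1,8)@(3, 17): e=[0,0,28] → █  [on edge]
    (2,8)@(5, 17): e=[-14,14,28] → ·
    (1,9)@(3, 19): e=[-6,-2,36] → ·
  covered (5 px):
    · · · · ·
    · · · · ·
    · · · · ·
    · · · · ·
    · · · · ·
    · █ █ · ·
    · █ · · ·
    · █ · · ·
    · █ · · ·
    · · · · ·
    · · · · ·
    · · · · ·

Answer: [37,5,4]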